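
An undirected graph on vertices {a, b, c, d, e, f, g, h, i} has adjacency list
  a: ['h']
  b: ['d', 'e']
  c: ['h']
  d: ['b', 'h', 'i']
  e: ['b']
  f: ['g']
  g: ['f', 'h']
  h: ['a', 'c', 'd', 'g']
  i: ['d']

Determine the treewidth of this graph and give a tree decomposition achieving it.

Treewidth 1.
Bags: B1 = {g, h}  B2 = {f, g}  B3 = {a, h}  B4 = {d, h}  B5 = {b, d}  B6 = {b, e}  B7 = {c, h}  B8 = {d, i}
Tree: B1–B2, B1–B3, B3–B4, B4–B5, B5–B6, B3–B7, B5–B8

The largest bag has 2 vertices, giving width 1; this decomposition certifies tw(G) ≤ 1. Any graph with an edge has treewidth ≥ 1, and G has the edge h–g. Therefore the treewidth is 1.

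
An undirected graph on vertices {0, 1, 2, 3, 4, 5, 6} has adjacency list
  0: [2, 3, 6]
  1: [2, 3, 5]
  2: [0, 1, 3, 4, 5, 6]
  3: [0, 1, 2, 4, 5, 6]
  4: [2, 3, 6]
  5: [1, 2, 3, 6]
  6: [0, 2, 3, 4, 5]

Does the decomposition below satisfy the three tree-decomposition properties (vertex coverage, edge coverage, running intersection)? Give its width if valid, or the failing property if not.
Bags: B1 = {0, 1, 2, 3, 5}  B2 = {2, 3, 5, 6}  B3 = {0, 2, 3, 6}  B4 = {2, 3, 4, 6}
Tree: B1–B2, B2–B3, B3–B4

No — bags containing vertex 0 are not connected in the tree.

A tree decomposition must satisfy three properties: every vertex lies in some bag; for every edge, both endpoints lie together in some bag; and for every vertex, the bags containing it form a connected subtree. Here bags containing vertex 0 are not connected in the tree, so the decomposition is invalid.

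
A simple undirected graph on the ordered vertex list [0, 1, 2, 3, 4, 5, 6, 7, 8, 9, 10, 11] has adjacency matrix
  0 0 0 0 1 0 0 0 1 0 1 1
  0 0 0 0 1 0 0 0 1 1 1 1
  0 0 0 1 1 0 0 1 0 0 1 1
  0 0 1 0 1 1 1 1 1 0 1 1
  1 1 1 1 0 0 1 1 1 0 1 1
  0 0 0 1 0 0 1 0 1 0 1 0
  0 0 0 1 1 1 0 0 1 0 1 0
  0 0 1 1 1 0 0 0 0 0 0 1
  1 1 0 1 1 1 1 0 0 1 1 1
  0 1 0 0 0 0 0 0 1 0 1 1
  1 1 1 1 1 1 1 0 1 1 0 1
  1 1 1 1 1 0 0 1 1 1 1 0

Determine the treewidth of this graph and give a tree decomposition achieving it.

Every bag has size at most 5, so the width is 5 − 1 = 4 and tw(G) ≤ 4. Conversely, {1, 8, 9, 10, 11} is a clique of size 5, and the vertices of any clique must share a bag in every tree decomposition; so some bag has ≥ 5 vertices and tw(G) ≥ 4. Hence tw(G) = 4 exactly.

Treewidth 4.
One optimal decomposition is:
Bags: B1 = {1, 4, 8, 10, 11}  B2 = {3, 4, 8, 10, 11}  B3 = {2, 3, 4, 10, 11}  B4 = {3, 4, 6, 8, 10}  B5 = {3, 5, 6, 8, 10}  B6 = {0, 4, 8, 10, 11}  B7 = {1, 8, 9, 10, 11}  B8 = {2, 3, 4, 7, 11}
Tree: B1–B2, B2–B3, B2–B4, B4–B5, B1–B6, B1–B7, B3–B8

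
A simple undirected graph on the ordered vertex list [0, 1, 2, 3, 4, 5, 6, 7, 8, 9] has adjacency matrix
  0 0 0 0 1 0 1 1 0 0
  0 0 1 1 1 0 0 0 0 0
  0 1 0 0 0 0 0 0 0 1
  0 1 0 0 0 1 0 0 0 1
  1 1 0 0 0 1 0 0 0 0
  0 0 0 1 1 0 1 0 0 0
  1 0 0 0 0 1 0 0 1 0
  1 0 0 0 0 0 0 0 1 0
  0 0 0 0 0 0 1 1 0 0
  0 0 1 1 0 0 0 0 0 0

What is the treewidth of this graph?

A width-2 tree decomposition is:
Bags: B1 = {2, 3, 9}  B2 = {1, 2, 3}  B3 = {1, 3, 5}  B4 = {1, 4, 5}  B5 = {4, 5, 6}  B6 = {0, 4, 6}  B7 = {0, 6, 8}  B8 = {0, 7, 8}
Tree: B1–B2, B2–B3, B3–B4, B4–B5, B5–B6, B6–B7, B7–B8
Every bag has size at most 3, so the width is 3 − 1 = 2 and tw(G) ≤ 2. Since 9–2–1–3–9 is a cycle in G, G is not acyclic. Forests are exactly the graphs of treewidth ≤ 1, so tw(G) ≥ 2. Combining the bounds, tw(G) = 2.

2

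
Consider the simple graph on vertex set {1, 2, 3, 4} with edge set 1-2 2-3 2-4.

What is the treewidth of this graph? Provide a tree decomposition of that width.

Treewidth 1.
One optimal decomposition is:
Bags: B1 = {2, 3}  B2 = {1, 2}  B3 = {2, 4}
Tree: B1–B2, B2–B3

Each bag holds 2 vertices, so the decomposition has width 1, which upper-bounds the treewidth. Any graph with an edge has treewidth ≥ 1, and G has the edge 3–2. The upper and lower bounds meet at 1, so that is the treewidth.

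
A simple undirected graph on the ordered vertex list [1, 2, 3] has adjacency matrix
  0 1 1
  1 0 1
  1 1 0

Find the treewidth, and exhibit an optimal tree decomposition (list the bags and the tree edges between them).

Treewidth 2.
One optimal decomposition is:
Bags: B1 = {1, 2, 3}
Tree: (single bag)

With just one bag of size 3, the width is 3 − 1 = 2, so tw(G) ≤ 2. For the lower bound, the 3 vertices {1, 2, 3} are pairwise adjacent, and any tree decomposition puts a clique entirely inside one bag — forcing width ≥ 2. Combining the bounds, tw(G) = 2.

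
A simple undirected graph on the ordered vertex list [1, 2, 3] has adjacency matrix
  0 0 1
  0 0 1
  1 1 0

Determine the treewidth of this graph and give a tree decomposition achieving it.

Every bag has size at most 2, so the width is 2 − 1 = 1 and tw(G) ≤ 1. Since G has at least one edge (e.g. 2–3), it is not an edgeless graph, so tw(G) ≥ 1. Therefore the treewidth is 1.

Treewidth 1.
Bags: B1 = {2, 3}  B2 = {1, 3}
Tree: B1–B2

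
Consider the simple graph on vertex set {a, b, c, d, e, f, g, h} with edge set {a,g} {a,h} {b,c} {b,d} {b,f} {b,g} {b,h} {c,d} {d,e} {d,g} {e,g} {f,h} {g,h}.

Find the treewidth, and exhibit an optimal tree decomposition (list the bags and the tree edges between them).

Every bag has size at most 3, so the width is 3 − 1 = 2 and tw(G) ≤ 2. For the lower bound, the 3 vertices {d, e, g} are pairwise adjacent, and any tree decomposition puts a clique entirely inside one bag — forcing width ≥ 2. Combining the bounds, tw(G) = 2.

Treewidth 2.
One optimal decomposition is:
Bags: B1 = {b, f, h}  B2 = {b, g, h}  B3 = {b, d, g}  B4 = {a, g, h}  B5 = {d, e, g}  B6 = {b, c, d}
Tree: B1–B2, B2–B3, B2–B4, B3–B5, B3–B6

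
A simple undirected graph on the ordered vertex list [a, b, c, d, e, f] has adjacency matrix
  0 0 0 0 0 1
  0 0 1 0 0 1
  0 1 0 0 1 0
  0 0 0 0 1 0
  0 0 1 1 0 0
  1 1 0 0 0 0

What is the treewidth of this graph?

1

A width-1 tree decomposition is:
Bags: B1 = {a, f}  B2 = {b, f}  B3 = {b, c}  B4 = {c, e}  B5 = {d, e}
Tree: B1–B2, B2–B3, B3–B4, B4–B5
The largest bag has 2 vertices, giving width 1; this decomposition certifies tw(G) ≤ 1. Any graph with an edge has treewidth ≥ 1, and G has the edge a–f. Combining the bounds, tw(G) = 1.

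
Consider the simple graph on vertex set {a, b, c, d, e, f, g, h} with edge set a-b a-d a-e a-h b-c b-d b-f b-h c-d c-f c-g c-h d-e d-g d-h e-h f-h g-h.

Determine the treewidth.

3

A width-3 tree decomposition is:
Bags: B1 = {b, c, d, h}  B2 = {b, c, f, h}  B3 = {c, d, g, h}  B4 = {a, b, d, h}  B5 = {a, d, e, h}
Tree: B1–B2, B1–B3, B1–B4, B4–B5
Every bag has size at most 4, so the width is 4 − 1 = 3 and tw(G) ≤ 3. On the other hand G contains the 4-clique {c, d, g, h}. A clique must lie in a single bag of any decomposition, so no decomposition can have width below 3. Hence tw(G) = 3 exactly.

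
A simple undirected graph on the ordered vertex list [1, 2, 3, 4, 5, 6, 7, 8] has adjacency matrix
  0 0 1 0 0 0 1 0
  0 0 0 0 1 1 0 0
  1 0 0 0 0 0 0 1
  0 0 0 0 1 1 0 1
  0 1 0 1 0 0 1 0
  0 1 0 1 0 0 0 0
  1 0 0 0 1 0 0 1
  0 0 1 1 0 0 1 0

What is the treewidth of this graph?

2

A width-2 tree decomposition is:
Bags: B1 = {2, 5, 6}  B2 = {4, 5, 6}  B3 = {4, 5, 7}  B4 = {4, 7, 8}  B5 = {1, 7, 8}  B6 = {1, 3, 8}
Tree: B1–B2, B2–B3, B3–B4, B4–B5, B5–B6
Every bag has size at most 3, so the width is 3 − 1 = 2 and tw(G) ≤ 2. For the lower bound, G contains the cycle 2–6–4–5–2, so G is not a forest; only forests have treewidth ≤ 1, hence tw(G) ≥ 2. Combining the bounds, tw(G) = 2.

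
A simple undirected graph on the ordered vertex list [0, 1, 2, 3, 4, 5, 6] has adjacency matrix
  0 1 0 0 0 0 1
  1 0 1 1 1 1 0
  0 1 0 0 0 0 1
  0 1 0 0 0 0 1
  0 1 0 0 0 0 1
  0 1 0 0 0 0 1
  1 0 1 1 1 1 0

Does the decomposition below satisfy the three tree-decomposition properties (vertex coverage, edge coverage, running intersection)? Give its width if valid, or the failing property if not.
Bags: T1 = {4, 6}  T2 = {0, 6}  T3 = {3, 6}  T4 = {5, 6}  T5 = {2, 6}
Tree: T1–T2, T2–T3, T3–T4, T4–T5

No — vertex 1 appears in no bag.

A tree decomposition must satisfy three properties: every vertex lies in some bag; for every edge, both endpoints lie together in some bag; and for every vertex, the bags containing it form a connected subtree. Here vertex 1 appears in no bag, so the decomposition is invalid.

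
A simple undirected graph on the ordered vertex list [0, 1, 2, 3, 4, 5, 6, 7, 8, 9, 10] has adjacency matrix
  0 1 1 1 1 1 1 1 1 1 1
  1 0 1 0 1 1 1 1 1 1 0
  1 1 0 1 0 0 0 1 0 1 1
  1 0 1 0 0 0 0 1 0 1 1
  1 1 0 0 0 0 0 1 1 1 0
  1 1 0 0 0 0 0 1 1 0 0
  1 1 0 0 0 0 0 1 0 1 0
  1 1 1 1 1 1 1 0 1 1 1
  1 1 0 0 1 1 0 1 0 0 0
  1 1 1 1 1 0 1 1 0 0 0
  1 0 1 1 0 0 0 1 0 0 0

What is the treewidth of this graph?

A width-4 tree decomposition is:
Bags: B1 = {0, 1, 4, 7, 9}  B2 = {0, 1, 4, 7, 8}  B3 = {0, 1, 2, 7, 9}  B4 = {0, 2, 3, 7, 9}  B5 = {0, 1, 5, 7, 8}  B6 = {0, 1, 6, 7, 9}  B7 = {0, 2, 3, 7, 10}
Tree: B1–B2, B1–B3, B3–B4, B2–B5, B3–B6, B4–B7
Each bag holds 5 vertices, so the decomposition has width 4, which upper-bounds the treewidth. On the other hand G contains the 5-clique {0, 1, 4, 7, 8}. A clique must lie in a single bag of any decomposition, so no decomposition can have width below 4. Combining the bounds, tw(G) = 4.

4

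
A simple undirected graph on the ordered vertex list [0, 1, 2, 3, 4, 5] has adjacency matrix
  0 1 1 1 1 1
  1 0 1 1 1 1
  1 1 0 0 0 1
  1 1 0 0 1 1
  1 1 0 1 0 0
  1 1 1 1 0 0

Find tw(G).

A width-3 tree decomposition is:
Bags: B1 = {0, 1, 3, 5}  B2 = {0, 1, 3, 4}  B3 = {0, 1, 2, 5}
Tree: B1–B2, B1–B3
Each bag holds 4 vertices, so the decomposition has width 3, which upper-bounds the treewidth. Conversely, {0, 1, 2, 5} is a clique of size 4, and the vertices of any clique must share a bag in every tree decomposition; so some bag has ≥ 4 vertices and tw(G) ≥ 3. Hence tw(G) = 3 exactly.

3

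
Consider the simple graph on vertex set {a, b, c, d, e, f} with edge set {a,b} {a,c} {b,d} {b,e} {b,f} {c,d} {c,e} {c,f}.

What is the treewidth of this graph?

A width-2 tree decomposition is:
Bags: B1 = {a, b, c}  B2 = {b, c, d}  B3 = {b, c, f}  B4 = {b, c, e}
Tree: B1–B2, B2–B3, B3–B4
Every bag has size at most 3, so the width is 3 − 1 = 2 and tw(G) ≤ 2. For the lower bound, G contains the cycle c–a–b–d–c, so G is not a forest; only forests have treewidth ≤ 1, hence tw(G) ≥ 2. Hence tw(G) = 2 exactly.

2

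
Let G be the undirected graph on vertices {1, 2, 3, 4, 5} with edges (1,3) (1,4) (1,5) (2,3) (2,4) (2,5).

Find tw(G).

A width-2 tree decomposition is:
Bags: B1 = {1, 2, 3}  B2 = {1, 2, 5}  B3 = {1, 2, 4}
Tree: B1–B2, B2–B3
The largest bag has 3 vertices, giving width 2; this decomposition certifies tw(G) ≤ 2. For the lower bound, G contains the cycle 2–3–1–5–2, so G is not a forest; only forests have treewidth ≤ 1, hence tw(G) ≥ 2. The upper and lower bounds meet at 2, so that is the treewidth.

2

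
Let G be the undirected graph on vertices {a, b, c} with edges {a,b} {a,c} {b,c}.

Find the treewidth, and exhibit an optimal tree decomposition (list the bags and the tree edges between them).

Treewidth 2.
Bags: B1 = {a, b, c}
Tree: (single bag)

A single bag containing all 3 vertices is trivially a valid decomposition of width 2. For the lower bound, the 3 vertices {a, b, c} are pairwise adjacent, and any tree decomposition puts a clique entirely inside one bag — forcing width ≥ 2. Combining the bounds, tw(G) = 2.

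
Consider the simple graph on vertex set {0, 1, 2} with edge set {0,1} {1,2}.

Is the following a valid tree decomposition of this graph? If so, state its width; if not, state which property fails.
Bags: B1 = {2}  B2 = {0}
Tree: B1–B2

A tree decomposition must satisfy three properties: every vertex lies in some bag; for every edge, both endpoints lie together in some bag; and for every vertex, the bags containing it form a connected subtree. Here vertex 1 appears in no bag, so the decomposition is invalid.

No — vertex 1 appears in no bag.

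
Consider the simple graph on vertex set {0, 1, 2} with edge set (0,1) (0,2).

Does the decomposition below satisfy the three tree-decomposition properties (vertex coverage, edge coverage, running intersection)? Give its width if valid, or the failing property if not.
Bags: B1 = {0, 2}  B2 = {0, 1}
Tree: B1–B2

Yes; width 1.

Checking the three conditions: (i) the bags cover all of {0, 1, 2}; (ii) for each edge, some bag contains both endpoints; (iii) the bags containing any fixed vertex form a subtree. All hold, so the decomposition is valid with width 2 − 1 = 1.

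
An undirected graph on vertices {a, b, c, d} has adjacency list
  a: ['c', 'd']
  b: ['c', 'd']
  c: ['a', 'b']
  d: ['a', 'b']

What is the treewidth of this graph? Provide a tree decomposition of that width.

Treewidth 2.
One such decomposition:
Bags: B1 = {a, b, d}  B2 = {a, b, c}
Tree: B1–B2

Each bag holds 3 vertices, so the decomposition has width 2, which upper-bounds the treewidth. The edges b–d–a–c–b form a cycle, so G is not a tree and its treewidth is at least 2. Therefore the treewidth is 2.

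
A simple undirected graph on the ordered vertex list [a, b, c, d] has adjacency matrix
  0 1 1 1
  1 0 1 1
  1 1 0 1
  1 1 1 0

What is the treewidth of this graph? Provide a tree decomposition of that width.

A single bag containing all 4 vertices is trivially a valid decomposition of width 3. On the other hand G contains the 4-clique {a, b, c, d}. A clique must lie in a single bag of any decomposition, so no decomposition can have width below 3. Therefore the treewidth is 3.

Treewidth 3.
One such decomposition:
Bags: B1 = {a, b, c, d}
Tree: (single bag)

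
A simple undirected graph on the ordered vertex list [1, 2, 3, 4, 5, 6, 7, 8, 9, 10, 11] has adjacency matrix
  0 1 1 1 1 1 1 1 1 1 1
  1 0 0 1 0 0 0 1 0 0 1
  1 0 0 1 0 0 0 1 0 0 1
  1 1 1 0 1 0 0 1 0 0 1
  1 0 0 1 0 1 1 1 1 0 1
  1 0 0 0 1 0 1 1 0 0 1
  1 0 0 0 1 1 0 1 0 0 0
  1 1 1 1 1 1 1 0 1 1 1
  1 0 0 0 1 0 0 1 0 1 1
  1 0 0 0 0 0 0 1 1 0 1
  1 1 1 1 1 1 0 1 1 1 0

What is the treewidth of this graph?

A width-4 tree decomposition is:
Bags: B1 = {1, 4, 5, 8, 11}  B2 = {1, 5, 6, 8, 11}  B3 = {1, 5, 8, 9, 11}  B4 = {1, 8, 9, 10, 11}  B5 = {1, 5, 6, 7, 8}  B6 = {1, 2, 4, 8, 11}  B7 = {1, 3, 4, 8, 11}
Tree: B1–B2, B2–B3, B3–B4, B2–B5, B1–B6, B6–B7
Every bag has size at most 5, so the width is 5 − 1 = 4 and tw(G) ≤ 4. On the other hand G contains the 5-clique {1, 8, 9, 10, 11}. A clique must lie in a single bag of any decomposition, so no decomposition can have width below 4. Hence tw(G) = 4 exactly.

4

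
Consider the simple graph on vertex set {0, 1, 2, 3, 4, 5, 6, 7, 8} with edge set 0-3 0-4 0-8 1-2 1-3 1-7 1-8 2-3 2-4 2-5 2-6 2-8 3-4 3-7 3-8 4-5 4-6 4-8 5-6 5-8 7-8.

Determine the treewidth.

3

A width-3 tree decomposition is:
Bags: B1 = {2, 3, 4, 8}  B2 = {1, 2, 3, 8}  B3 = {1, 3, 7, 8}  B4 = {2, 4, 5, 8}  B5 = {0, 3, 4, 8}  B6 = {2, 4, 5, 6}
Tree: B1–B2, B2–B3, B1–B4, B1–B5, B4–B6
The largest bag has 4 vertices, giving width 3; this decomposition certifies tw(G) ≤ 3. For the lower bound, the 4 vertices {0, 3, 4, 8} are pairwise adjacent, and any tree decomposition puts a clique entirely inside one bag — forcing width ≥ 3. Hence tw(G) = 3 exactly.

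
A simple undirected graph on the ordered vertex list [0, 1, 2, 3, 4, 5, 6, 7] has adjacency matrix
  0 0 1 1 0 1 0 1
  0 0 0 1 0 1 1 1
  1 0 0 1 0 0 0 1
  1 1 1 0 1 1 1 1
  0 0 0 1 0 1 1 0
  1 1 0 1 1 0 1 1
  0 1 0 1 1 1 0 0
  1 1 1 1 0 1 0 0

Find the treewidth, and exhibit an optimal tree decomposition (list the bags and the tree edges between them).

Every bag has size at most 4, so the width is 4 − 1 = 3 and tw(G) ≤ 3. Conversely, {0, 2, 3, 7} is a clique of size 4, and the vertices of any clique must share a bag in every tree decomposition; so some bag has ≥ 4 vertices and tw(G) ≥ 3. The upper and lower bounds meet at 3, so that is the treewidth.

Treewidth 3.
One optimal decomposition is:
Bags: B1 = {0, 3, 5, 7}  B2 = {1, 3, 5, 7}  B3 = {1, 3, 5, 6}  B4 = {3, 4, 5, 6}  B5 = {0, 2, 3, 7}
Tree: B1–B2, B2–B3, B3–B4, B1–B5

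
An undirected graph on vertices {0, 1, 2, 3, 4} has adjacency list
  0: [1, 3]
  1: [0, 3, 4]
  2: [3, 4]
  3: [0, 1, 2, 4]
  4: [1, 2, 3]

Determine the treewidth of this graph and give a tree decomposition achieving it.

Every bag has size at most 3, so the width is 3 − 1 = 2 and tw(G) ≤ 2. Conversely, {0, 1, 3} is a clique of size 3, and the vertices of any clique must share a bag in every tree decomposition; so some bag has ≥ 3 vertices and tw(G) ≥ 2. Combining the bounds, tw(G) = 2.

Treewidth 2.
One such decomposition:
Bags: B1 = {2, 3, 4}  B2 = {1, 3, 4}  B3 = {0, 1, 3}
Tree: B1–B2, B2–B3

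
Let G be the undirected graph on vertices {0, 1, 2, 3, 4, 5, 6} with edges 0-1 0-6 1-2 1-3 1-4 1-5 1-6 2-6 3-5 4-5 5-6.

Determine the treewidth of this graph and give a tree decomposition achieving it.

Each bag holds 3 vertices, so the decomposition has width 2, which upper-bounds the treewidth. For the lower bound, the 3 vertices {0, 1, 6} are pairwise adjacent, and any tree decomposition puts a clique entirely inside one bag — forcing width ≥ 2. Hence tw(G) = 2 exactly.

Treewidth 2.
One optimal decomposition is:
Bags: B1 = {1, 5, 6}  B2 = {1, 3, 5}  B3 = {1, 2, 6}  B4 = {0, 1, 6}  B5 = {1, 4, 5}
Tree: B1–B2, B1–B3, B1–B4, B1–B5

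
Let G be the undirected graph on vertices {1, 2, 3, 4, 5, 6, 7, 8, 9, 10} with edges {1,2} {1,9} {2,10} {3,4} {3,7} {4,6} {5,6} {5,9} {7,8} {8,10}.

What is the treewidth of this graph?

A width-2 tree decomposition is:
Bags: B1 = {1, 2, 10}  B2 = {1, 9, 10}  B3 = {5, 9, 10}  B4 = {5, 6, 10}  B5 = {4, 6, 10}  B6 = {3, 4, 10}  B7 = {3, 7, 10}  B8 = {7, 8, 10}
Tree: B1–B2, B2–B3, B3–B4, B4–B5, B5–B6, B6–B7, B7–B8
Every bag has size at most 3, so the width is 3 − 1 = 2 and tw(G) ≤ 2. Since 10–2–1–9–5–6–4–3–7–8–10 is a cycle in G, G is not acyclic. Forests are exactly the graphs of treewidth ≤ 1, so tw(G) ≥ 2. The upper and lower bounds meet at 2, so that is the treewidth.

2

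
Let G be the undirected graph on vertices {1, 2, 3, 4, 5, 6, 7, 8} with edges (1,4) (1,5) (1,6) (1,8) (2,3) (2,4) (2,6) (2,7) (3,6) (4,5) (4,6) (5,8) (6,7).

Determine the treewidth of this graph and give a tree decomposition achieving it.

Each bag holds 3 vertices, so the decomposition has width 2, which upper-bounds the treewidth. Conversely, {1, 5, 8} is a clique of size 3, and the vertices of any clique must share a bag in every tree decomposition; so some bag has ≥ 3 vertices and tw(G) ≥ 2. Therefore the treewidth is 2.

Treewidth 2.
Bags: B1 = {2, 3, 6}  B2 = {2, 6, 7}  B3 = {2, 4, 6}  B4 = {1, 4, 6}  B5 = {1, 4, 5}  B6 = {1, 5, 8}
Tree: B1–B2, B1–B3, B3–B4, B4–B5, B5–B6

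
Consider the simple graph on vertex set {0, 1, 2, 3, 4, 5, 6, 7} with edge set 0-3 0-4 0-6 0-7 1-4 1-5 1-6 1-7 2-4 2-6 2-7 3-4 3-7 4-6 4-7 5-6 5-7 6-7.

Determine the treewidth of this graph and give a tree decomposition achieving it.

Treewidth 3.
One optimal decomposition is:
Bags: B1 = {0, 3, 4, 7}  B2 = {0, 4, 6, 7}  B3 = {2, 4, 6, 7}  B4 = {1, 4, 6, 7}  B5 = {1, 5, 6, 7}
Tree: B1–B2, B2–B3, B2–B4, B4–B5

Each bag holds 4 vertices, so the decomposition has width 3, which upper-bounds the treewidth. On the other hand G contains the 4-clique {0, 3, 4, 7}. A clique must lie in a single bag of any decomposition, so no decomposition can have width below 3. Therefore the treewidth is 3.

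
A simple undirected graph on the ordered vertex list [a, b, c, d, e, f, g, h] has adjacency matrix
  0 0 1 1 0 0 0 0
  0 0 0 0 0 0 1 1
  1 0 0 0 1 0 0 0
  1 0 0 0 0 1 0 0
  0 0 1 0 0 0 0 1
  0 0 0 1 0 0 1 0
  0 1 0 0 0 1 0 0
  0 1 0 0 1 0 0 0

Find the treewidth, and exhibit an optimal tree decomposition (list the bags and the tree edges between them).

Each bag holds 3 vertices, so the decomposition has width 2, which upper-bounds the treewidth. The edges e–h–b–g–f–d–a–c–e form a cycle, so G is not a tree and its treewidth is at least 2. Therefore the treewidth is 2.

Treewidth 2.
One such decomposition:
Bags: B1 = {b, e, h}  B2 = {b, e, g}  B3 = {e, f, g}  B4 = {d, e, f}  B5 = {a, d, e}  B6 = {a, c, e}
Tree: B1–B2, B2–B3, B3–B4, B4–B5, B5–B6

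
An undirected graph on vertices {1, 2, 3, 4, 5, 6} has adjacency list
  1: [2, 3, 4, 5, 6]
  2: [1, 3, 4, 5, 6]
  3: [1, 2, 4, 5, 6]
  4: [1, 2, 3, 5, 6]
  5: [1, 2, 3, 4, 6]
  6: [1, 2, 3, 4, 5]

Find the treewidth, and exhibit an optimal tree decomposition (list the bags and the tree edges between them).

Treewidth 5.
One optimal decomposition is:
Bags: B1 = {1, 2, 3, 4, 5, 6}
Tree: (single bag)

With just one bag of size 6, the width is 6 − 1 = 5, so tw(G) ≤ 5. On the other hand G contains the 6-clique {1, 2, 3, 4, 5, 6}. A clique must lie in a single bag of any decomposition, so no decomposition can have width below 5. Hence tw(G) = 5 exactly.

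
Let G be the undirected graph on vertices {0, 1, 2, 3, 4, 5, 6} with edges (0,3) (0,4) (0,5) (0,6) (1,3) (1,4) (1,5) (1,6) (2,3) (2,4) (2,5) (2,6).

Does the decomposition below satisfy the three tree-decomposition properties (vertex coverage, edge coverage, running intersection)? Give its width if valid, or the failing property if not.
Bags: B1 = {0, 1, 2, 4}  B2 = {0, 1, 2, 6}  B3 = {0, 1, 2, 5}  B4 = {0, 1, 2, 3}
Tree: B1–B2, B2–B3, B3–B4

Checking the three conditions: (i) the bags cover all of {0, 1, 2, 3, 4, 5, 6}; (ii) for each edge, some bag contains both endpoints; (iii) the bags containing any fixed vertex form a subtree. All hold, so the decomposition is valid with width 4 − 1 = 3.

Yes; width 3.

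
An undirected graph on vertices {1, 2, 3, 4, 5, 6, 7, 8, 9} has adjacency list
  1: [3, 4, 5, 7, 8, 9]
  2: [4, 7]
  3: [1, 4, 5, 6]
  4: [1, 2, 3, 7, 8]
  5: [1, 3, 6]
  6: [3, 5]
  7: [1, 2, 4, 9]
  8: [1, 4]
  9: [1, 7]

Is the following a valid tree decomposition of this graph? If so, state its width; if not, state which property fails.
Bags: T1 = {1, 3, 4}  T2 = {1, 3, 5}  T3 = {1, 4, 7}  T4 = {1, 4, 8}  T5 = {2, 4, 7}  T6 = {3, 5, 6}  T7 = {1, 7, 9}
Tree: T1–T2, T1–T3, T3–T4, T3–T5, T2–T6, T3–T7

Yes; width 2.

Every vertex of G appears in some bag (union = {1, 2, 3, 4, 5, 6, 7, 8, 9}); every edge is covered by a bag; and for each vertex v the set of bags containing v is connected in the bag tree. The decomposition is therefore valid. The largest bag has 3 vertices, so the width is 2.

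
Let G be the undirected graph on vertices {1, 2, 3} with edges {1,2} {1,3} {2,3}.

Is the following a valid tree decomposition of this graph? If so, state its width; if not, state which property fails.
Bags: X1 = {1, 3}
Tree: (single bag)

A tree decomposition must satisfy three properties: every vertex lies in some bag; for every edge, both endpoints lie together in some bag; and for every vertex, the bags containing it form a connected subtree. Here vertex 2 appears in no bag, so the decomposition is invalid.

No — vertex 2 appears in no bag.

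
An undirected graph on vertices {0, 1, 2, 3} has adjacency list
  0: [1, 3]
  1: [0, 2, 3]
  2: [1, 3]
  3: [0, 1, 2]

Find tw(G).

2

A width-2 tree decomposition is:
Bags: B1 = {1, 2, 3}  B2 = {0, 1, 3}
Tree: B1–B2
The largest bag has 3 vertices, giving width 2; this decomposition certifies tw(G) ≤ 2. Conversely, {0, 1, 3} is a clique of size 3, and the vertices of any clique must share a bag in every tree decomposition; so some bag has ≥ 3 vertices and tw(G) ≥ 2. Therefore the treewidth is 2.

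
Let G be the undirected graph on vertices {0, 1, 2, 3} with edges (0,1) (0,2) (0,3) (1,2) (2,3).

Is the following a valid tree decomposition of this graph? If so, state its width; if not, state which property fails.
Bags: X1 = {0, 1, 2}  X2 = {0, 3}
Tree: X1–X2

A tree decomposition must satisfy three properties: every vertex lies in some bag; for every edge, both endpoints lie together in some bag; and for every vertex, the bags containing it form a connected subtree. Here edge (2,3) lies in no bag, so the decomposition is invalid.

No — edge (2,3) lies in no bag.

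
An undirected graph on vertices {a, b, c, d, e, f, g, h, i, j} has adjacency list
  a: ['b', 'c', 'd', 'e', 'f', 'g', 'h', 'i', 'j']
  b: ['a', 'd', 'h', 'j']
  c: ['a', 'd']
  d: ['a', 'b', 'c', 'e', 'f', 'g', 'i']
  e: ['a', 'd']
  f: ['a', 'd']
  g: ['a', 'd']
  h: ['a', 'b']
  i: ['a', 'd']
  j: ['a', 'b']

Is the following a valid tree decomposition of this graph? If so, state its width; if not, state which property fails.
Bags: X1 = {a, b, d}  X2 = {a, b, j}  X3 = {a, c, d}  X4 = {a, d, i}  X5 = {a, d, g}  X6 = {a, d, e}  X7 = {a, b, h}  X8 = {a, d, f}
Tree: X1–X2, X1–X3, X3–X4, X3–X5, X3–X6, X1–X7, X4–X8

Vertex coverage: the bags together contain {a, b, c, d, e, f, g, h, i, j}, the full vertex set. Edge coverage: each edge of G has both endpoints in at least one bag. Running intersection: for every vertex, the bags containing it form a connected subtree. All three properties hold, so this is a valid tree decomposition of width max|bag| − 1 = 2, and hence tw(G) ≤ 2.

Yes; width 2.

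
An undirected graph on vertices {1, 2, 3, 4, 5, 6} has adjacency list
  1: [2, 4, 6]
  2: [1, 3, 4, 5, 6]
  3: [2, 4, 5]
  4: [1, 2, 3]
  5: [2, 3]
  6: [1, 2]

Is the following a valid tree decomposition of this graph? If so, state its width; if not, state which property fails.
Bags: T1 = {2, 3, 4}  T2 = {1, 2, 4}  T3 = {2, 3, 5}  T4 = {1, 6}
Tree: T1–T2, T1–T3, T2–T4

A tree decomposition must satisfy three properties: every vertex lies in some bag; for every edge, both endpoints lie together in some bag; and for every vertex, the bags containing it form a connected subtree. Here edge (2,6) lies in no bag, so the decomposition is invalid.

No — edge (2,6) lies in no bag.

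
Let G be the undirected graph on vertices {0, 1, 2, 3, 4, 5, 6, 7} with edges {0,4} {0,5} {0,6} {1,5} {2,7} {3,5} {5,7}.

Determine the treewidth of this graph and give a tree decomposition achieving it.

Treewidth 1.
One optimal decomposition is:
Bags: B1 = {0, 5}  B2 = {0, 4}  B3 = {3, 5}  B4 = {5, 7}  B5 = {2, 7}  B6 = {1, 5}  B7 = {0, 6}
Tree: B1–B2, B1–B3, B3–B4, B4–B5, B4–B6, B2–B7

Every bag has size at most 2, so the width is 2 − 1 = 1 and tw(G) ≤ 1. Since G has at least one edge (e.g. 5–0), it is not an edgeless graph, so tw(G) ≥ 1. Hence tw(G) = 1 exactly.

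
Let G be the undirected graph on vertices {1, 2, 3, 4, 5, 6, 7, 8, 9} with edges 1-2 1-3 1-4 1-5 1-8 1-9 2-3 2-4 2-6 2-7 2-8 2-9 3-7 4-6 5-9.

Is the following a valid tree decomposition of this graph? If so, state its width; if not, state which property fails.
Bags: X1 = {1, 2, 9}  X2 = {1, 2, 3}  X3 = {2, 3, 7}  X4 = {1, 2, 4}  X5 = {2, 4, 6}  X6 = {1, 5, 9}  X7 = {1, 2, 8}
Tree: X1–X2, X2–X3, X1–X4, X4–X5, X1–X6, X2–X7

Yes; width 2.

Checking the three conditions: (i) the bags cover all of {1, 2, 3, 4, 5, 6, 7, 8, 9}; (ii) for each edge, some bag contains both endpoints; (iii) the bags containing any fixed vertex form a subtree. All hold, so the decomposition is valid with width 3 − 1 = 2.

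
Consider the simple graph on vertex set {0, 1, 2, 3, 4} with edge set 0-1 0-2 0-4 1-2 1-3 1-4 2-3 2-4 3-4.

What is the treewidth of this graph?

A width-3 tree decomposition is:
Bags: B1 = {0, 1, 2, 4}  B2 = {1, 2, 3, 4}
Tree: B1–B2
Every bag has size at most 4, so the width is 4 − 1 = 3 and tw(G) ≤ 3. For the lower bound, the 4 vertices {0, 1, 2, 4} are pairwise adjacent, and any tree decomposition puts a clique entirely inside one bag — forcing width ≥ 3. Hence tw(G) = 3 exactly.

3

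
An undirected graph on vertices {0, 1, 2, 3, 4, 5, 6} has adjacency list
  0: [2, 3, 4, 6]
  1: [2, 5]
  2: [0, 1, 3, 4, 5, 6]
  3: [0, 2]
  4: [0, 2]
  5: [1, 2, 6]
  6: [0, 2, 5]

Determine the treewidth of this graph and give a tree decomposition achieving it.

Each bag holds 3 vertices, so the decomposition has width 2, which upper-bounds the treewidth. On the other hand G contains the 3-clique {0, 2, 3}. A clique must lie in a single bag of any decomposition, so no decomposition can have width below 2. The upper and lower bounds meet at 2, so that is the treewidth.

Treewidth 2.
Bags: B1 = {0, 2, 3}  B2 = {0, 2, 4}  B3 = {0, 2, 6}  B4 = {2, 5, 6}  B5 = {1, 2, 5}
Tree: B1–B2, B2–B3, B3–B4, B4–B5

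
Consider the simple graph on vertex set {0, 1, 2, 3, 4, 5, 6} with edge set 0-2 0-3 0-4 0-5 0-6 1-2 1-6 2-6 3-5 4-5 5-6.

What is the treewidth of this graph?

A width-2 tree decomposition is:
Bags: B1 = {0, 2, 6}  B2 = {0, 5, 6}  B3 = {1, 2, 6}  B4 = {0, 4, 5}  B5 = {0, 3, 5}
Tree: B1–B2, B1–B3, B2–B4, B2–B5
Each bag holds 3 vertices, so the decomposition has width 2, which upper-bounds the treewidth. On the other hand G contains the 3-clique {0, 2, 6}. A clique must lie in a single bag of any decomposition, so no decomposition can have width below 2. Hence tw(G) = 2 exactly.

2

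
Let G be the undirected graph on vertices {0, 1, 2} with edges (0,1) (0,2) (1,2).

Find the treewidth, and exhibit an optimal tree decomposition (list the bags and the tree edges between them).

With just one bag of size 3, the width is 3 − 1 = 2, so tw(G) ≤ 2. For the lower bound, the 3 vertices {0, 1, 2} are pairwise adjacent, and any tree decomposition puts a clique entirely inside one bag — forcing width ≥ 2. The upper and lower bounds meet at 2, so that is the treewidth.

Treewidth 2.
One optimal decomposition is:
Bags: B1 = {0, 1, 2}
Tree: (single bag)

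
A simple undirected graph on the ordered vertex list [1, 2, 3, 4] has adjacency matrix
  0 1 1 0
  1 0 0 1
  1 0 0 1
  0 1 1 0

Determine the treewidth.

A width-2 tree decomposition is:
Bags: B1 = {1, 2, 3}  B2 = {2, 3, 4}
Tree: B1–B2
Every bag has size at most 3, so the width is 3 − 1 = 2 and tw(G) ≤ 2. Since 3–1–2–4–3 is a cycle in G, G is not acyclic. Forests are exactly the graphs of treewidth ≤ 1, so tw(G) ≥ 2. Hence tw(G) = 2 exactly.

2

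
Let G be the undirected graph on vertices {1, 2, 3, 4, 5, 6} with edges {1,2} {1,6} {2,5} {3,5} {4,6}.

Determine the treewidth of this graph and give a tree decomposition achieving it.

The largest bag has 2 vertices, giving width 1; this decomposition certifies tw(G) ≤ 1. Any graph with an edge has treewidth ≥ 1, and G has the edge 4–6. The upper and lower bounds meet at 1, so that is the treewidth.

Treewidth 1.
Bags: B1 = {4, 6}  B2 = {1, 6}  B3 = {1, 2}  B4 = {2, 5}  B5 = {3, 5}
Tree: B1–B2, B2–B3, B3–B4, B4–B5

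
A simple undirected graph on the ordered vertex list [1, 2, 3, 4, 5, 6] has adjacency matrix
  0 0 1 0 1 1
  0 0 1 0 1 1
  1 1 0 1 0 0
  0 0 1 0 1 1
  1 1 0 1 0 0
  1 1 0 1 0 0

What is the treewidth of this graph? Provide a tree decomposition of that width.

Treewidth 3.
One such decomposition:
Bags: B1 = {3, 4, 5, 6}  B2 = {1, 3, 5, 6}  B3 = {2, 3, 5, 6}
Tree: B1–B2, B2–B3

The largest bag has 4 vertices, giving width 3; this decomposition certifies tw(G) ≤ 3. For the lower bound: the 4 vertex sets {4,5}, {1,3}, {6}, {2} are disjoint, each induces a connected subgraph, and every pair is joined by at least one edge of G. Contracting each set to a single vertex therefore yields K_{4} as a minor, and since treewidth is minor-monotone, tw(G) ≥ tw(K_{4}) = 3. Combining the bounds, tw(G) = 3.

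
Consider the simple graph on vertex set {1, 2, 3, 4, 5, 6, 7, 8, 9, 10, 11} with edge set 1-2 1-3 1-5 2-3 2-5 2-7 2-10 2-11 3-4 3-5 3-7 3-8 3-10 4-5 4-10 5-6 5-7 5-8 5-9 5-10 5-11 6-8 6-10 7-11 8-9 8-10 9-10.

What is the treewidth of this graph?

A width-3 tree decomposition is:
Bags: B1 = {2, 3, 5, 10}  B2 = {2, 3, 5, 7}  B3 = {3, 5, 8, 10}  B4 = {1, 2, 3, 5}  B5 = {5, 6, 8, 10}  B6 = {2, 5, 7, 11}  B7 = {3, 4, 5, 10}  B8 = {5, 8, 9, 10}
Tree: B1–B2, B1–B3, B2–B4, B3–B5, B2–B6, B1–B7, B3–B8
Every bag has size at most 4, so the width is 4 − 1 = 3 and tw(G) ≤ 3. For the lower bound, the 4 vertices {2, 5, 7, 11} are pairwise adjacent, and any tree decomposition puts a clique entirely inside one bag — forcing width ≥ 3. Therefore the treewidth is 3.

3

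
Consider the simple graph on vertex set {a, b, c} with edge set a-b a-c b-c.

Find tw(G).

2

A width-2 tree decomposition is:
Bags: B1 = {a, b, c}
Tree: (single bag)
A single bag containing all 3 vertices is trivially a valid decomposition of width 2. On the other hand G contains the 3-clique {a, b, c}. A clique must lie in a single bag of any decomposition, so no decomposition can have width below 2. Combining the bounds, tw(G) = 2.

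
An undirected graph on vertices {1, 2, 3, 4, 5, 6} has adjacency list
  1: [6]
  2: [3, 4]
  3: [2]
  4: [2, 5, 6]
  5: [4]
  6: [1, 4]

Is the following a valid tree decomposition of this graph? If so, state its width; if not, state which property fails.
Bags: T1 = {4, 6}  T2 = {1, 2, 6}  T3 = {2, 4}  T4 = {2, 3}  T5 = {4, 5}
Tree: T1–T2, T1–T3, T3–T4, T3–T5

No — bags containing vertex 2 are not connected in the tree.

A tree decomposition must satisfy three properties: every vertex lies in some bag; for every edge, both endpoints lie together in some bag; and for every vertex, the bags containing it form a connected subtree. Here bags containing vertex 2 are not connected in the tree, so the decomposition is invalid.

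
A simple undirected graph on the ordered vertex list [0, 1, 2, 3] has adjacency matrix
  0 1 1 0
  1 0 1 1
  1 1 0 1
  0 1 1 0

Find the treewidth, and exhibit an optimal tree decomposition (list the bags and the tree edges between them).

Every bag has size at most 3, so the width is 3 − 1 = 2 and tw(G) ≤ 2. Conversely, {0, 1, 2} is a clique of size 3, and the vertices of any clique must share a bag in every tree decomposition; so some bag has ≥ 3 vertices and tw(G) ≥ 2. Hence tw(G) = 2 exactly.

Treewidth 2.
Bags: B1 = {0, 1, 2}  B2 = {1, 2, 3}
Tree: B1–B2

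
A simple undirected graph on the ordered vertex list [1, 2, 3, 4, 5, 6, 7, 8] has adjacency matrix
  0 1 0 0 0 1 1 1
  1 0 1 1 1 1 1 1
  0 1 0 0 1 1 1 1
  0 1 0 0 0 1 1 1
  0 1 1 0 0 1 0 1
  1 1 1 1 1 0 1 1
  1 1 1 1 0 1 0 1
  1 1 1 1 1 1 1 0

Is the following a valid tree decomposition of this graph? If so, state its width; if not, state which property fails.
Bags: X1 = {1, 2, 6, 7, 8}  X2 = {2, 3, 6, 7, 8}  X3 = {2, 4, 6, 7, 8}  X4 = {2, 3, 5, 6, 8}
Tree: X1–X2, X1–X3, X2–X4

Vertex coverage: the bags together contain {1, 2, 3, 4, 5, 6, 7, 8}, the full vertex set. Edge coverage: each edge of G has both endpoints in at least one bag. Running intersection: for every vertex, the bags containing it form a connected subtree. All three properties hold, so this is a valid tree decomposition of width max|bag| − 1 = 4, and hence tw(G) ≤ 4.

Yes; width 4.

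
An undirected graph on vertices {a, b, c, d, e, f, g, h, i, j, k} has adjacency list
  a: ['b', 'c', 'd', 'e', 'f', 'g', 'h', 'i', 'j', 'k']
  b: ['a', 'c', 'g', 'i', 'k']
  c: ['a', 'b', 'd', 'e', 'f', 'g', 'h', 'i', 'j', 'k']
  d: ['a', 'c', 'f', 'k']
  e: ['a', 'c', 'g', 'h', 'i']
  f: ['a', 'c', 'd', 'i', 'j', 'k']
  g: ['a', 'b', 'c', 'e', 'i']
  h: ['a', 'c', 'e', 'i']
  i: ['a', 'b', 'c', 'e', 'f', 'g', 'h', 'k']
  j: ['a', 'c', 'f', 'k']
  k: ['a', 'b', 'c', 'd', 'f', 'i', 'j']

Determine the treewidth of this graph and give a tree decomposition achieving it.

Treewidth 4.
One optimal decomposition is:
Bags: B1 = {a, b, c, i, k}  B2 = {a, c, f, i, k}  B3 = {a, c, d, f, k}  B4 = {a, b, c, g, i}  B5 = {a, c, f, j, k}  B6 = {a, c, e, g, i}  B7 = {a, c, e, h, i}
Tree: B1–B2, B2–B3, B1–B4, B2–B5, B4–B6, B6–B7

The largest bag has 5 vertices, giving width 4; this decomposition certifies tw(G) ≤ 4. For the lower bound, the 5 vertices {a, c, d, f, k} are pairwise adjacent, and any tree decomposition puts a clique entirely inside one bag — forcing width ≥ 4. Hence tw(G) = 4 exactly.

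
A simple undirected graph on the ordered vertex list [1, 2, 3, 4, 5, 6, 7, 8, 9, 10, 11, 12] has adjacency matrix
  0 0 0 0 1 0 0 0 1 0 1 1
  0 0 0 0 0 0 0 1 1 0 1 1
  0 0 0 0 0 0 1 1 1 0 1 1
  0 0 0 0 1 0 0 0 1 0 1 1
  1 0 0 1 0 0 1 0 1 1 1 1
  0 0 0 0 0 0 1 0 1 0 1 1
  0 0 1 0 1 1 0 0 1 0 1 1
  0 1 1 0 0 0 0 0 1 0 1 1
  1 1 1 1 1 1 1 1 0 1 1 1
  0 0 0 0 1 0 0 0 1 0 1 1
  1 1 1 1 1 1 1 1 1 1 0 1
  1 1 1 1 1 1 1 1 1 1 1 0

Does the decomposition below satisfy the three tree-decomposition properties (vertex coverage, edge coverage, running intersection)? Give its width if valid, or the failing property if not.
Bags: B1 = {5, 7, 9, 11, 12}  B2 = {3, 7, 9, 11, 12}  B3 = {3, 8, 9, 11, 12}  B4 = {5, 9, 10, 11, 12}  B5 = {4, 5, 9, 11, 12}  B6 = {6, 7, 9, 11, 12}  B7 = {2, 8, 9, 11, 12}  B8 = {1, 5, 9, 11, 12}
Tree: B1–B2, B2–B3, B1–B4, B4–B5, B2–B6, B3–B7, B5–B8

Vertex coverage: the bags together contain {1, 2, 3, 4, 5, 6, 7, 8, 9, 10, 11, 12}, the full vertex set. Edge coverage: each edge of G has both endpoints in at least one bag. Running intersection: for every vertex, the bags containing it form a connected subtree. All three properties hold, so this is a valid tree decomposition of width max|bag| − 1 = 4, and hence tw(G) ≤ 4.

Yes; width 4.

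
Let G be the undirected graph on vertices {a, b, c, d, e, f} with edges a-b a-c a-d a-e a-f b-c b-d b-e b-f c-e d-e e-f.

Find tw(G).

A width-3 tree decomposition is:
Bags: B1 = {a, b, d, e}  B2 = {a, b, e, f}  B3 = {a, b, c, e}
Tree: B1–B2, B1–B3
The largest bag has 4 vertices, giving width 3; this decomposition certifies tw(G) ≤ 3. Conversely, {a, b, d, e} is a clique of size 4, and the vertices of any clique must share a bag in every tree decomposition; so some bag has ≥ 4 vertices and tw(G) ≥ 3. Hence tw(G) = 3 exactly.

3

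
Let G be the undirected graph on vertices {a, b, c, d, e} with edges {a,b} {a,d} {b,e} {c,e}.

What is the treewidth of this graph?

A width-1 tree decomposition is:
Bags: B1 = {a, d}  B2 = {a, b}  B3 = {b, e}  B4 = {c, e}
Tree: B1–B2, B2–B3, B3–B4
Each bag holds 2 vertices, so the decomposition has width 1, which upper-bounds the treewidth. Any graph with an edge has treewidth ≥ 1, and G has the edge d–a. Hence tw(G) = 1 exactly.

1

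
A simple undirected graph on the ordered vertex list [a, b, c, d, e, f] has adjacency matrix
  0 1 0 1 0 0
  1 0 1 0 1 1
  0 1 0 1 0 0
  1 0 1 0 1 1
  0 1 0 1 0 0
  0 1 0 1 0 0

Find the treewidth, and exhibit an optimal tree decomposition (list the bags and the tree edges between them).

The largest bag has 3 vertices, giving width 2; this decomposition certifies tw(G) ≤ 2. For the lower bound, G contains the cycle a–b–c–d–a, so G is not a forest; only forests have treewidth ≤ 1, hence tw(G) ≥ 2. Combining the bounds, tw(G) = 2.

Treewidth 2.
One optimal decomposition is:
Bags: B1 = {a, b, d}  B2 = {b, c, d}  B3 = {b, d, e}  B4 = {b, d, f}
Tree: B1–B2, B2–B3, B3–B4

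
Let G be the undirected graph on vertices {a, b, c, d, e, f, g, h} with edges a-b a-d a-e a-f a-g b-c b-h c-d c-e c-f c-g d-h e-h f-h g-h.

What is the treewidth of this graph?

3

A width-3 tree decomposition is:
Bags: B1 = {a, c, d, h}  B2 = {a, c, g, h}  B3 = {a, b, c, h}  B4 = {a, c, f, h}  B5 = {a, c, e, h}
Tree: B1–B2, B2–B3, B3–B4, B4–B5
Each bag holds 4 vertices, so the decomposition has width 3, which upper-bounds the treewidth. For the lower bound: the 4 vertex sets {c,d}, {a,g}, {h}, {b} are disjoint, each induces a connected subgraph, and every pair is joined by at least one edge of G. Contracting each set to a single vertex therefore yields K_{4} as a minor, and since treewidth is minor-monotone, tw(G) ≥ tw(K_{4}) = 3. Combining the bounds, tw(G) = 3.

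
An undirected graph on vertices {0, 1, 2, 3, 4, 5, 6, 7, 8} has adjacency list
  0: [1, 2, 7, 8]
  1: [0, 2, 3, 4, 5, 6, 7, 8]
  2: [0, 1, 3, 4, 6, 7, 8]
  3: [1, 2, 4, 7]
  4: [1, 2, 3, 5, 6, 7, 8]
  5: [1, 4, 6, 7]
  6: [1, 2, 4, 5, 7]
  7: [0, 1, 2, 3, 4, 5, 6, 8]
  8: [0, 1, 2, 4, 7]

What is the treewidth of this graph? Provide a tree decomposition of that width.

Treewidth 4.
Bags: B1 = {1, 2, 4, 7, 8}  B2 = {1, 2, 3, 4, 7}  B3 = {0, 1, 2, 7, 8}  B4 = {1, 2, 4, 6, 7}  B5 = {1, 4, 5, 6, 7}
Tree: B1–B2, B1–B3, B2–B4, B4–B5

The largest bag has 5 vertices, giving width 4; this decomposition certifies tw(G) ≤ 4. On the other hand G contains the 5-clique {0, 1, 2, 7, 8}. A clique must lie in a single bag of any decomposition, so no decomposition can have width below 4. Therefore the treewidth is 4.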